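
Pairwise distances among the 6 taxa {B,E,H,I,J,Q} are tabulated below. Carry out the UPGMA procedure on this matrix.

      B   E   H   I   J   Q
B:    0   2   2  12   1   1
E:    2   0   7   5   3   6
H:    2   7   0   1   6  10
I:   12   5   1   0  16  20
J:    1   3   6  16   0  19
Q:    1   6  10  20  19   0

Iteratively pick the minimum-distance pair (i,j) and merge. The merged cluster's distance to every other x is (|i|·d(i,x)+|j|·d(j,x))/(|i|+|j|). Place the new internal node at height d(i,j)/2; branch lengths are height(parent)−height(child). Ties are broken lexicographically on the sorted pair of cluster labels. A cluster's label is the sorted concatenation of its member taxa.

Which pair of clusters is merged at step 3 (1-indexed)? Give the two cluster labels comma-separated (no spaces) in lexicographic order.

iteration 1: select B,J (d=1); attach at lengths (1/2, 1/2); label the merged cluster BJ
  updated: d(BJ,E)=5/2, d(BJ,H)=4, d(BJ,I)=14, d(BJ,Q)=10
iteration 2: select H,I (d=1); attach at lengths (1/2, 1/2); label the merged cluster HI
  updated: d(BJ,HI)=9, d(E,HI)=6, d(HI,Q)=15
iteration 3: select BJ,E (d=5/2); attach at lengths (3/4, 5/4); label the merged cluster BEJ
  updated: d(BEJ,HI)=8, d(BEJ,Q)=26/3
iteration 4: select BEJ,HI (d=8); attach at lengths (11/4, 7/2); label the merged cluster BEHIJ
  updated: d(BEHIJ,Q)=56/5
iteration 5: select BEHIJ,Q (d=56/5); attach at lengths (8/5, 28/5); label the merged cluster BEHIJQ
final tree: ((((B:1/2,J:1/2):3/4,E:5/4):11/4,(H:1/2,I:1/2):7/2):8/5,Q:28/5)
total length: 349/20

BJ,E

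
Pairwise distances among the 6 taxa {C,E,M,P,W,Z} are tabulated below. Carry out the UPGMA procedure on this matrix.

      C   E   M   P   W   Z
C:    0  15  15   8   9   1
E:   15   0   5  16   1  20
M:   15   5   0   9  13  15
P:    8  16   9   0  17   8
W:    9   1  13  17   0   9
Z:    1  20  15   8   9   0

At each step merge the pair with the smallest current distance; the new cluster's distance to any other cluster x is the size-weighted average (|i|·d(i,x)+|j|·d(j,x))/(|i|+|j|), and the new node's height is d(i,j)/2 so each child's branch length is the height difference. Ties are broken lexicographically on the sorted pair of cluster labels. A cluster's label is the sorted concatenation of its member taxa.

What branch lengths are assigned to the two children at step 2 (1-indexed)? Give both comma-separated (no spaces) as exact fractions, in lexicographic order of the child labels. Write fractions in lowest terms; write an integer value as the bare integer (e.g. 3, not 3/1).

1/2,1/2

step 1: merge (C,Z) at d=1; branch lengths C→1/2, Z→1/2; new cluster CZ
  updated: d(CZ,E)=35/2, d(CZ,M)=15, d(CZ,P)=8, d(CZ,W)=9
step 2: merge (E,W) at d=1; branch lengths E→1/2, W→1/2; new cluster EW
  updated: d(CZ,EW)=53/4, d(EW,M)=9, d(EW,P)=33/2
step 3: merge (CZ,P) at d=8; branch lengths CZ→7/2, P→4; new cluster CPZ
  updated: d(CPZ,EW)=43/3, d(CPZ,M)=13
step 4: merge (EW,M) at d=9; branch lengths EW→4, M→9/2; new cluster EMW
  updated: d(CPZ,EMW)=125/9
step 5: merge (CPZ,EMW) at d=125/9; branch lengths CPZ→53/18, EMW→22/9; new cluster CEMPWZ
final tree: (((C:1/2,Z:1/2):7/2,P:4):53/18,((E:1/2,W:1/2):4,M:9/2):22/9)
total length: 421/18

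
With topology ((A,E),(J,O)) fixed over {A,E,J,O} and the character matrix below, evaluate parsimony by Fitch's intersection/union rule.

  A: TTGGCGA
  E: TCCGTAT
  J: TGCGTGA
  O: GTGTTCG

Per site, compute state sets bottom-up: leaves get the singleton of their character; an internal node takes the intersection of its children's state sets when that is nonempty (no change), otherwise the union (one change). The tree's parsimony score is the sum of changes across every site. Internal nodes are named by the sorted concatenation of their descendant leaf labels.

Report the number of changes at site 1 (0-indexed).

2

AE@0: {T} ∩ {T} = {T} (intersection, +0)
JO@0: {T} ∪ {G} = {G,T} (union, +1)
AEJO@0: {T} ∩ {G,T} = {T} (intersection, +0)
AE@1: {T} ∪ {C} = {C,T} (union, +1)
JO@1: {G} ∪ {T} = {G,T} (union, +1)
AEJO@1: {C,T} ∩ {G,T} = {T} (intersection, +0)
AE@2: {G} ∪ {C} = {C,G} (union, +1)
JO@2: {C} ∪ {G} = {C,G} (union, +1)
AEJO@2: {C,G} ∩ {C,G} = {C,G} (intersection, +0)
AE@3: {G} ∩ {G} = {G} (intersection, +0)
JO@3: {G} ∪ {T} = {G,T} (union, +1)
AEJO@3: {G} ∩ {G,T} = {G} (intersection, +0)
AE@4: {C} ∪ {T} = {C,T} (union, +1)
JO@4: {T} ∩ {T} = {T} (intersection, +0)
AEJO@4: {C,T} ∩ {T} = {T} (intersection, +0)
AE@5: {G} ∪ {A} = {A,G} (union, +1)
JO@5: {G} ∪ {C} = {C,G} (union, +1)
AEJO@5: {A,G} ∩ {C,G} = {G} (intersection, +0)
AE@6: {A} ∪ {T} = {A,T} (union, +1)
JO@6: {A} ∪ {G} = {A,G} (union, +1)
AEJO@6: {A,T} ∩ {A,G} = {A} (intersection, +0)
per-site changes: [1, 2, 2, 1, 1, 2, 2]; total = 11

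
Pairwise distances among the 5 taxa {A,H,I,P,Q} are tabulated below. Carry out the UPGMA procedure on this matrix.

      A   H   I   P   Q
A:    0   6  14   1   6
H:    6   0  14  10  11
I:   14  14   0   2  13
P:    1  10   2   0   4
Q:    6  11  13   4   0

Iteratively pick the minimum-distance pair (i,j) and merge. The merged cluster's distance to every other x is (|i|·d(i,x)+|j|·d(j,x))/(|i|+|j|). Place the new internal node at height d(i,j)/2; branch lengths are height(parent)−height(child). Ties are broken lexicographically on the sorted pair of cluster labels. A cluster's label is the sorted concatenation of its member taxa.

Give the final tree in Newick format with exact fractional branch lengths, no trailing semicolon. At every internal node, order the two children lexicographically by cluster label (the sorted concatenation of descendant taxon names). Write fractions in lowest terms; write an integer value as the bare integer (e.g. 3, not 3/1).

((((A:1/2,P:1/2):2,Q:5/2):2,H:9/2):7/8,I:43/8)

1. join A+P (d=1) ⇒ AP; edges |A|=1/2, |P|=1/2
  updated: d(AP,H)=8, d(AP,I)=8, d(AP,Q)=5
2. join AP+Q (d=5) ⇒ APQ; edges |AP|=2, |Q|=5/2
  updated: d(APQ,H)=9, d(APQ,I)=29/3
3. join APQ+H (d=9) ⇒ AHPQ; edges |APQ|=2, |H|=9/2
  updated: d(AHPQ,I)=43/4
4. join AHPQ+I (d=43/4) ⇒ AHIPQ; edges |AHPQ|=7/8, |I|=43/8
final tree: ((((A:1/2,P:1/2):2,Q:5/2):2,H:9/2):7/8,I:43/8)
total length: 73/4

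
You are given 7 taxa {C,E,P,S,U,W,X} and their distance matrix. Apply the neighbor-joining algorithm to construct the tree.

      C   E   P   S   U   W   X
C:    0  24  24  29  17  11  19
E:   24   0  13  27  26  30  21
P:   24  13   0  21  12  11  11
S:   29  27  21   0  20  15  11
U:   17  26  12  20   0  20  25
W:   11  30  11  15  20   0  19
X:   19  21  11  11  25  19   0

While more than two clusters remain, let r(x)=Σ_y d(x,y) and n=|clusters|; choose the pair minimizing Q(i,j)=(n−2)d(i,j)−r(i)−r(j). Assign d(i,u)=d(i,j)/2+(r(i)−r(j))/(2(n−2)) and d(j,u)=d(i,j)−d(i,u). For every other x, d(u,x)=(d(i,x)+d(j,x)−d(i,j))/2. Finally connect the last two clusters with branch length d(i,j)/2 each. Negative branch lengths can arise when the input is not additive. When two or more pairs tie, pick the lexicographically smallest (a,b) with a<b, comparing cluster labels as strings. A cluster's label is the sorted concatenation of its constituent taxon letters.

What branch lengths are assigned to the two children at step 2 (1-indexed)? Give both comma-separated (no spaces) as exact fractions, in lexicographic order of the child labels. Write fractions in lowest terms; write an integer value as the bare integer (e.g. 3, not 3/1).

29/4,15/4

iteration 1: select C,W (d=11, Q=-175); attach at lengths (73/10, 37/10); label the merged cluster CW
  updated: d(CW,E)=43/2, d(CW,P)=12, d(CW,S)=33/2, d(CW,U)=13, d(CW,X)=27/2
iteration 2: select S,X (d=11, Q=-133); attach at lengths (29/4, 15/4); label the merged cluster SX
  updated: d(CW,SX)=19/2, d(E,SX)=37/2, d(P,SX)=21/2, d(SX,U)=17
iteration 3: select E,P (d=13, Q=-175/2); attach at lengths (47/4, 5/4); label the merged cluster EP
  updated: d(CW,EP)=41/4, d(EP,SX)=8, d(EP,U)=25/2
iteration 4: select CW,U (d=13, Q=-197/4); attach at lengths (65/16, 143/16); label the merged cluster CUW
  updated: d(CUW,EP)=39/8, d(CUW,SX)=27/4
iteration 5: select CUW,EP (d=39/8, Q=-157/8); attach at lengths (29/16, 49/16); label the merged cluster CEPUW
  updated: d(CEPUW,SX)=79/16
iteration 6: select CEPUW,SX (d=79/16); attach at lengths (79/32, 79/32); label the merged cluster CEPSUWX
final tree: ((((C:73/10,W:37/10):65/16,U:143/16):29/16,(E:47/4,P:5/4):49/16):79/32,(S:29/4,X:15/4):79/32)
total length: 925/16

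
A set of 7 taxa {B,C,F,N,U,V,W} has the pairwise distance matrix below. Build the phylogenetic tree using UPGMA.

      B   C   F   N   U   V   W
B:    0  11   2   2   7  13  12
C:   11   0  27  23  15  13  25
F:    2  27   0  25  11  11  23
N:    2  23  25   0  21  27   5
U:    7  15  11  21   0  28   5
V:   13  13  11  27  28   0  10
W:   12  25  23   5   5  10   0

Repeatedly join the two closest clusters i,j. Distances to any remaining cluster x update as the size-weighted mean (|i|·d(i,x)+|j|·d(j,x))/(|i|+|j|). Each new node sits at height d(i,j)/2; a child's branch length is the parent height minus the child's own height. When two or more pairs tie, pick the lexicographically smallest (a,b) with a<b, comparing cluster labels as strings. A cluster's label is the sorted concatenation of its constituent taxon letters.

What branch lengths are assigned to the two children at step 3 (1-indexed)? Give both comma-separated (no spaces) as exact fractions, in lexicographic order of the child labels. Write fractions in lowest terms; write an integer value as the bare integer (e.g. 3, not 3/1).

7/2,9/2

1. join B+F (d=2) ⇒ BF; edges |B|=1, |F|=1
  updated: d(BF,C)=19, d(BF,N)=27/2, d(BF,U)=9, d(BF,V)=12, d(BF,W)=35/2
2. join N+W (d=5) ⇒ NW; edges |N|=5/2, |W|=5/2
  updated: d(BF,NW)=31/2, d(C,NW)=24, d(NW,U)=13, d(NW,V)=37/2
3. join BF+U (d=9) ⇒ BFU; edges |BF|=7/2, |U|=9/2
  updated: d(BFU,C)=53/3, d(BFU,NW)=44/3, d(BFU,V)=52/3
4. join C+V (d=13) ⇒ CV; edges |C|=13/2, |V|=13/2
  updated: d(BFU,CV)=35/2, d(CV,NW)=85/4
5. join BFU+NW (d=44/3) ⇒ BFNUW; edges |BFU|=17/6, |NW|=29/6
  updated: d(BFNUW,CV)=19
6. join BFNUW+CV (d=19) ⇒ BCFNUVW; edges |BFNUW|=13/6, |CV|=3
final tree: ((((B:1,F:1):7/2,U:9/2):17/6,(N:5/2,W:5/2):29/6):13/6,(C:13/2,V:13/2):3)
total length: 245/6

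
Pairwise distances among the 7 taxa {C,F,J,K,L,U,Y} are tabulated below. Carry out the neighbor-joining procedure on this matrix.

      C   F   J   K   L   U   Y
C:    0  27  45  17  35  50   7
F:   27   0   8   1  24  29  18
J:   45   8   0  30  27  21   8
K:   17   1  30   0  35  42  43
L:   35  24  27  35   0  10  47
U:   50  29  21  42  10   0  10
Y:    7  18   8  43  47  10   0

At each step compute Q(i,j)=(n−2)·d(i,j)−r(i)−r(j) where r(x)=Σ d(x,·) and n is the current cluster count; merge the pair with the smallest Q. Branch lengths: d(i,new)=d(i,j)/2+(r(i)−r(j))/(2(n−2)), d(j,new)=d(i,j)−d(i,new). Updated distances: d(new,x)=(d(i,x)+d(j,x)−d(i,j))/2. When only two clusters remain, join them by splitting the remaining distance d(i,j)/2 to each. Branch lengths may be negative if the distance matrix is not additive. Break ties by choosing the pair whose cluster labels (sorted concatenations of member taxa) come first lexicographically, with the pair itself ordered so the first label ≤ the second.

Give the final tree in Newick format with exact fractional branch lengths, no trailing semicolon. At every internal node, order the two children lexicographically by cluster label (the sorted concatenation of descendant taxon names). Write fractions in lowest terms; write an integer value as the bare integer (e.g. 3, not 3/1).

step 1: merge (L,U) at d=10, Q=-290; branch lengths L→33/5, U→17/5; new cluster LU
  updated: d(C,LU)=75/2, d(F,LU)=43/2, d(J,LU)=19, d(K,LU)=67/2, d(LU,Y)=47/2
step 2: merge (C,Y) at d=7, Q=-205; branch lengths C→31/4, Y→-3/4; new cluster CY
  updated: d(CY,F)=19, d(CY,J)=23, d(CY,K)=53/2, d(CY,LU)=27
step 3: merge (F,K) at d=1, Q=-275/2; branch lengths F→-77/12, K→89/12; new cluster FK
  updated: d(CY,FK)=89/4, d(FK,J)=37/2, d(FK,LU)=27
step 4: merge (CY,FK) at d=89/4, Q=-191/2; branch lengths CY→49/4, FK→10; new cluster CFKY
  updated: d(CFKY,J)=77/8, d(CFKY,LU)=127/8
step 5: merge (CFKY,J) at d=77/8, Q=-89/2; branch lengths CFKY→13/4, J→51/8; new cluster CFJKY
  updated: d(CFJKY,LU)=101/8
step 6: merge (CFJKY,LU) at d=101/8; branch lengths CFJKY→101/16, LU→101/16; new cluster CFJKLUY
final tree: ((((C:31/4,Y:-3/4):49/4,(F:-77/12,K:89/12):10):13/4,J:51/8):101/16,(L:33/5,U:17/5):101/16)
total length: 125/2

((((C:31/4,Y:-3/4):49/4,(F:-77/12,K:89/12):10):13/4,J:51/8):101/16,(L:33/5,U:17/5):101/16)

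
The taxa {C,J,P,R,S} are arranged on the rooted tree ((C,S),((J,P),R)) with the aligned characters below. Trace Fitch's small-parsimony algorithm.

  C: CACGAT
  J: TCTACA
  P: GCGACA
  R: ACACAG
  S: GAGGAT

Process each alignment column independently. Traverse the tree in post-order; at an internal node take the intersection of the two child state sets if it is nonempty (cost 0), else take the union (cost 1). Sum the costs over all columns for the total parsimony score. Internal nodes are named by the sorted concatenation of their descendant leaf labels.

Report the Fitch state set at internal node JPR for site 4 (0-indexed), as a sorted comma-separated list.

site 0, node CS: C={C} ∪ S={G} → {C,G} (+1)
site 0, node JP: J={T} ∪ P={G} → {G,T} (+1)
site 0, node JPR: JP={G,T} ∪ R={A} → {A,G,T} (+1)
site 0, node CJPRS: CS={C,G} ∩ JPR={A,G,T} → {G} (+0)
site 1, node CS: C={A} ∩ S={A} → {A} (+0)
site 1, node JP: J={C} ∩ P={C} → {C} (+0)
site 1, node JPR: JP={C} ∩ R={C} → {C} (+0)
site 1, node CJPRS: CS={A} ∪ JPR={C} → {A,C} (+1)
site 2, node CS: C={C} ∪ S={G} → {C,G} (+1)
site 2, node JP: J={T} ∪ P={G} → {G,T} (+1)
site 2, node JPR: JP={G,T} ∪ R={A} → {A,G,T} (+1)
site 2, node CJPRS: CS={C,G} ∩ JPR={A,G,T} → {G} (+0)
site 3, node CS: C={G} ∩ S={G} → {G} (+0)
site 3, node JP: J={A} ∩ P={A} → {A} (+0)
site 3, node JPR: JP={A} ∪ R={C} → {A,C} (+1)
site 3, node CJPRS: CS={G} ∪ JPR={A,C} → {A,C,G} (+1)
site 4, node CS: C={A} ∩ S={A} → {A} (+0)
site 4, node JP: J={C} ∩ P={C} → {C} (+0)
site 4, node JPR: JP={C} ∪ R={A} → {A,C} (+1)
site 4, node CJPRS: CS={A} ∩ JPR={A,C} → {A} (+0)
site 5, node CS: C={T} ∩ S={T} → {T} (+0)
site 5, node JP: J={A} ∩ P={A} → {A} (+0)
site 5, node JPR: JP={A} ∪ R={G} → {A,G} (+1)
site 5, node CJPRS: CS={T} ∪ JPR={A,G} → {A,G,T} (+1)
per-site changes: [3, 1, 3, 2, 1, 2]; total = 12

A,C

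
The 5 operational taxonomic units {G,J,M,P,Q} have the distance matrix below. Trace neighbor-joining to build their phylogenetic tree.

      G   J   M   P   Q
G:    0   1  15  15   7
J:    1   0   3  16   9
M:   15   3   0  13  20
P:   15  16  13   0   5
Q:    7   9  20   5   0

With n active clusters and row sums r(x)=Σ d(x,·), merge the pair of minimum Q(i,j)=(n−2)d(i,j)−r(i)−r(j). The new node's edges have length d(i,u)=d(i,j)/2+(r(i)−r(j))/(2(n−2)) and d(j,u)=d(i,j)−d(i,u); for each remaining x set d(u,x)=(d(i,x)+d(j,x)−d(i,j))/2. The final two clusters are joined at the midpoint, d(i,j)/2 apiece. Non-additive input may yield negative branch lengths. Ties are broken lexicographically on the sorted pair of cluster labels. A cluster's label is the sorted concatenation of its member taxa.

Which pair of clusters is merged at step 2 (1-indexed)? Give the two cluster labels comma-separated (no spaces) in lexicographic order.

G,PQ

iteration 1: select P,Q (d=5, Q=-75); attach at lengths (23/6, 7/6); label the merged cluster PQ
  updated: d(G,PQ)=17/2, d(J,PQ)=10, d(M,PQ)=14
iteration 2: select G,PQ (d=17/2, Q=-40); attach at lengths (9/4, 25/4); label the merged cluster GPQ
  updated: d(GPQ,J)=5/4, d(GPQ,M)=41/4
iteration 3: select GPQ,J (d=5/4, Q=-29/2); attach at lengths (17/4, -3); label the merged cluster GJPQ
  updated: d(GJPQ,M)=6
iteration 4: select GJPQ,M (d=6); attach at lengths (3, 3); label the merged cluster GJMPQ
final tree: (((G:9/4,(P:23/6,Q:7/6):25/4):17/4,J:-3):3,M:3)
total length: 83/4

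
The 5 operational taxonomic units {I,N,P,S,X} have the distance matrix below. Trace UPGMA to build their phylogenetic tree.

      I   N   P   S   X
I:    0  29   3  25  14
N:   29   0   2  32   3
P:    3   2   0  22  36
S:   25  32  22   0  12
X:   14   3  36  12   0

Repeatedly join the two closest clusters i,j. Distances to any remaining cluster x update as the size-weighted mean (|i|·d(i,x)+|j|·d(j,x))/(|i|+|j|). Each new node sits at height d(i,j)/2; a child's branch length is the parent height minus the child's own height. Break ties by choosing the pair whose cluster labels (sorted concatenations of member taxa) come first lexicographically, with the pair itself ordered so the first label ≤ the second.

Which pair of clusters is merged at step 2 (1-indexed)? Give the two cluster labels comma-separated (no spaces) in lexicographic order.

step 1: merge (N,P) at d=2; branch lengths N→1, P→1; new cluster NP
  updated: d(I,NP)=16, d(NP,S)=27, d(NP,X)=39/2
step 2: merge (S,X) at d=12; branch lengths S→6, X→6; new cluster SX
  updated: d(I,SX)=39/2, d(NP,SX)=93/4
step 3: merge (I,NP) at d=16; branch lengths I→8, NP→7; new cluster INP
  updated: d(INP,SX)=22
step 4: merge (INP,SX) at d=22; branch lengths INP→3, SX→5; new cluster INPSX
final tree: ((I:8,(N:1,P:1):7):3,(S:6,X:6):5)
total length: 37

S,X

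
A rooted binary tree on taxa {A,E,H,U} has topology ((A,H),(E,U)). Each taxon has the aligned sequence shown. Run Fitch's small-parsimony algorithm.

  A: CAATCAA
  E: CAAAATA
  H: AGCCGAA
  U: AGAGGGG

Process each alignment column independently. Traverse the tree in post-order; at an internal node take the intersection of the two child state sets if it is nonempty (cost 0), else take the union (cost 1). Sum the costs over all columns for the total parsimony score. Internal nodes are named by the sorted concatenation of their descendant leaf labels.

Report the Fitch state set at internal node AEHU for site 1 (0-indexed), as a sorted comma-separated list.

A,G

AH@0: {C} ∪ {A} = {A,C} (union, +1)
EU@0: {C} ∪ {A} = {A,C} (union, +1)
AEHU@0: {A,C} ∩ {A,C} = {A,C} (intersection, +0)
AH@1: {A} ∪ {G} = {A,G} (union, +1)
EU@1: {A} ∪ {G} = {A,G} (union, +1)
AEHU@1: {A,G} ∩ {A,G} = {A,G} (intersection, +0)
AH@2: {A} ∪ {C} = {A,C} (union, +1)
EU@2: {A} ∩ {A} = {A} (intersection, +0)
AEHU@2: {A,C} ∩ {A} = {A} (intersection, +0)
AH@3: {T} ∪ {C} = {C,T} (union, +1)
EU@3: {A} ∪ {G} = {A,G} (union, +1)
AEHU@3: {C,T} ∪ {A,G} = {A,C,G,T} (union, +1)
AH@4: {C} ∪ {G} = {C,G} (union, +1)
EU@4: {A} ∪ {G} = {A,G} (union, +1)
AEHU@4: {C,G} ∩ {A,G} = {G} (intersection, +0)
AH@5: {A} ∩ {A} = {A} (intersection, +0)
EU@5: {T} ∪ {G} = {G,T} (union, +1)
AEHU@5: {A} ∪ {G,T} = {A,G,T} (union, +1)
AH@6: {A} ∩ {A} = {A} (intersection, +0)
EU@6: {A} ∪ {G} = {A,G} (union, +1)
AEHU@6: {A} ∩ {A,G} = {A} (intersection, +0)
per-site changes: [2, 2, 1, 3, 2, 2, 1]; total = 13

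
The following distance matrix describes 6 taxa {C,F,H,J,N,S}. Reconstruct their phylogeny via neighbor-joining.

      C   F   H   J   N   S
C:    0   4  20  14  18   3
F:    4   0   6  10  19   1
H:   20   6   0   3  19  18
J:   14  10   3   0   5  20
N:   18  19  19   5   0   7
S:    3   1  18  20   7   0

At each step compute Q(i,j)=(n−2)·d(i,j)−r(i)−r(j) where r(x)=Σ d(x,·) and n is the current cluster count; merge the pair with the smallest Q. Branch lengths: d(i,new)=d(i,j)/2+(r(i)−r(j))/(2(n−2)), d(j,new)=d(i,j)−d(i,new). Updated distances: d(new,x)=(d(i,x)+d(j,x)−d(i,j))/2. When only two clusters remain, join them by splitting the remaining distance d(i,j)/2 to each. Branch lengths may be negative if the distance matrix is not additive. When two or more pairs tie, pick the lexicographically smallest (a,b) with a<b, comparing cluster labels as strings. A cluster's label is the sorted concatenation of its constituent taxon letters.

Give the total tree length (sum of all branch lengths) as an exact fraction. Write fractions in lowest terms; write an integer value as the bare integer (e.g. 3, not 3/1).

197/8

1. join H+J (d=3, Q=-106) ⇒ HJ; edges |H|=13/4, |J|=-1/4
  updated: d(C,HJ)=31/2, d(F,HJ)=13/2, d(HJ,N)=21/2, d(HJ,S)=35/2
2. join HJ+N (d=21/2, Q=-73) ⇒ HJN; edges |HJ|=9/2, |N|=6
  updated: d(C,HJN)=23/2, d(F,HJN)=15/2, d(HJN,S)=7
3. join C+S (d=3, Q=-47/2) ⇒ CS; edges |C|=27/8, |S|=-3/8
  updated: d(CS,F)=1, d(CS,HJN)=31/4
4. join CS+F (d=1, Q=-65/4) ⇒ CFS; edges |CS|=5/8, |F|=3/8
  updated: d(CFS,HJN)=57/8
5. join CFS+HJN (d=57/8) ⇒ CFHJNS; edges |CFS|=57/16, |HJN|=57/16
final tree: (((C:27/8,S:-3/8):5/8,F:3/8):57/16,((H:13/4,J:-1/4):9/2,N:6):57/16)
total length: 197/8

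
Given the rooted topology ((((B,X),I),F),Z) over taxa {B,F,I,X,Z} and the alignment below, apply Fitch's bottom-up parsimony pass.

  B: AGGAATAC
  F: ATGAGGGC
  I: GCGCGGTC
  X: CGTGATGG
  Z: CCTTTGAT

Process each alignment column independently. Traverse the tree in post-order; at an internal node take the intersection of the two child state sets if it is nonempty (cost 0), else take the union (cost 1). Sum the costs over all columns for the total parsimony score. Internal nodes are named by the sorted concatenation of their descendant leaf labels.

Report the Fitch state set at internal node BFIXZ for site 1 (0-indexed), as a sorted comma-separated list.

[col 0] BX: children B:{A}, X:{C} ∪→ {A,C}; cost 1
[col 0] BIX: children BX:{A,C}, I:{G} ∪→ {A,C,G}; cost 1
[col 0] BFIX: children BIX:{A,C,G}, F:{A} ∩→ {A}; cost 0
[col 0] BFIXZ: children BFIX:{A}, Z:{C} ∪→ {A,C}; cost 1
[col 1] BX: children B:{G}, X:{G} ∩→ {G}; cost 0
[col 1] BIX: children BX:{G}, I:{C} ∪→ {C,G}; cost 1
[col 1] BFIX: children BIX:{C,G}, F:{T} ∪→ {C,G,T}; cost 1
[col 1] BFIXZ: children BFIX:{C,G,T}, Z:{C} ∩→ {C}; cost 0
[col 2] BX: children B:{G}, X:{T} ∪→ {G,T}; cost 1
[col 2] BIX: children BX:{G,T}, I:{G} ∩→ {G}; cost 0
[col 2] BFIX: children BIX:{G}, F:{G} ∩→ {G}; cost 0
[col 2] BFIXZ: children BFIX:{G}, Z:{T} ∪→ {G,T}; cost 1
[col 3] BX: children B:{A}, X:{G} ∪→ {A,G}; cost 1
[col 3] BIX: children BX:{A,G}, I:{C} ∪→ {A,C,G}; cost 1
[col 3] BFIX: children BIX:{A,C,G}, F:{A} ∩→ {A}; cost 0
[col 3] BFIXZ: children BFIX:{A}, Z:{T} ∪→ {A,T}; cost 1
[col 4] BX: children B:{A}, X:{A} ∩→ {A}; cost 0
[col 4] BIX: children BX:{A}, I:{G} ∪→ {A,G}; cost 1
[col 4] BFIX: children BIX:{A,G}, F:{G} ∩→ {G}; cost 0
[col 4] BFIXZ: children BFIX:{G}, Z:{T} ∪→ {G,T}; cost 1
[col 5] BX: children B:{T}, X:{T} ∩→ {T}; cost 0
[col 5] BIX: children BX:{T}, I:{G} ∪→ {G,T}; cost 1
[col 5] BFIX: children BIX:{G,T}, F:{G} ∩→ {G}; cost 0
[col 5] BFIXZ: children BFIX:{G}, Z:{G} ∩→ {G}; cost 0
[col 6] BX: children B:{A}, X:{G} ∪→ {A,G}; cost 1
[col 6] BIX: children BX:{A,G}, I:{T} ∪→ {A,G,T}; cost 1
[col 6] BFIX: children BIX:{A,G,T}, F:{G} ∩→ {G}; cost 0
[col 6] BFIXZ: children BFIX:{G}, Z:{A} ∪→ {A,G}; cost 1
[col 7] BX: children B:{C}, X:{G} ∪→ {C,G}; cost 1
[col 7] BIX: children BX:{C,G}, I:{C} ∩→ {C}; cost 0
[col 7] BFIX: children BIX:{C}, F:{C} ∩→ {C}; cost 0
[col 7] BFIXZ: children BFIX:{C}, Z:{T} ∪→ {C,T}; cost 1
per-site changes: [3, 2, 2, 3, 2, 1, 3, 2]; total = 18

C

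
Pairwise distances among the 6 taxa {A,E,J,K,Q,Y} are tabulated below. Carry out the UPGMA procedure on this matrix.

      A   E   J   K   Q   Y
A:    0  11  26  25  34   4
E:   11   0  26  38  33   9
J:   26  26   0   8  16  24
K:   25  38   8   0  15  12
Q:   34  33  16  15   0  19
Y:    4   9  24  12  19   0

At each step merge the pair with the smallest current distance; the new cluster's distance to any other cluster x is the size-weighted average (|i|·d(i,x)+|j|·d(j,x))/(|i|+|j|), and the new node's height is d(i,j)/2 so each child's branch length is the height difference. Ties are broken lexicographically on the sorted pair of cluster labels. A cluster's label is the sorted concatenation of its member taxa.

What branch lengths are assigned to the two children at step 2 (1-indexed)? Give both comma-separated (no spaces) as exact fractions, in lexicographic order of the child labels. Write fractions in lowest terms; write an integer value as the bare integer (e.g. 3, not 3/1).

4,4

iteration 1: select A,Y (d=4); attach at lengths (2, 2); label the merged cluster AY
  updated: d(AY,E)=10, d(AY,J)=25, d(AY,K)=37/2, d(AY,Q)=53/2
iteration 2: select J,K (d=8); attach at lengths (4, 4); label the merged cluster JK
  updated: d(AY,JK)=87/4, d(E,JK)=32, d(JK,Q)=31/2
iteration 3: select AY,E (d=10); attach at lengths (3, 5); label the merged cluster AEY
  updated: d(AEY,JK)=151/6, d(AEY,Q)=86/3
iteration 4: select JK,Q (d=31/2); attach at lengths (15/4, 31/4); label the merged cluster JKQ
  updated: d(AEY,JKQ)=79/3
iteration 5: select AEY,JKQ (d=79/3); attach at lengths (49/6, 65/12); label the merged cluster AEJKQY
final tree: (((A:2,Y:2):3,E:5):49/6,((J:4,K:4):15/4,Q:31/4):65/12)
total length: 541/12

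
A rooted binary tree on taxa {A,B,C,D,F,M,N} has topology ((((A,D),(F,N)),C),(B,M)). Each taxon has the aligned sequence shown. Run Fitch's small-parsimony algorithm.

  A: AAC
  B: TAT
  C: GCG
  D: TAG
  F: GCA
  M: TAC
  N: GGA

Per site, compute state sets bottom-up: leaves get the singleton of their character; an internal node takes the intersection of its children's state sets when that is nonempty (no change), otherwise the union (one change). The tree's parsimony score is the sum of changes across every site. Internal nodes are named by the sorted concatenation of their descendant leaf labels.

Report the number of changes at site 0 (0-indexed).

3

site 0, node AD: A={A} ∪ D={T} → {A,T} (+1)
site 0, node FN: F={G} ∩ N={G} → {G} (+0)
site 0, node ADFN: AD={A,T} ∪ FN={G} → {A,G,T} (+1)
site 0, node ACDFN: ADFN={A,G,T} ∩ C={G} → {G} (+0)
site 0, node BM: B={T} ∩ M={T} → {T} (+0)
site 0, node ABCDFMN: ACDFN={G} ∪ BM={T} → {G,T} (+1)
site 1, node AD: A={A} ∩ D={A} → {A} (+0)
site 1, node FN: F={C} ∪ N={G} → {C,G} (+1)
site 1, node ADFN: AD={A} ∪ FN={C,G} → {A,C,G} (+1)
site 1, node ACDFN: ADFN={A,C,G} ∩ C={C} → {C} (+0)
site 1, node BM: B={A} ∩ M={A} → {A} (+0)
site 1, node ABCDFMN: ACDFN={C} ∪ BM={A} → {A,C} (+1)
site 2, node AD: A={C} ∪ D={G} → {C,G} (+1)
site 2, node FN: F={A} ∩ N={A} → {A} (+0)
site 2, node ADFN: AD={C,G} ∪ FN={A} → {A,C,G} (+1)
site 2, node ACDFN: ADFN={A,C,G} ∩ C={G} → {G} (+0)
site 2, node BM: B={T} ∪ M={C} → {C,T} (+1)
site 2, node ABCDFMN: ACDFN={G} ∪ BM={C,T} → {C,G,T} (+1)
per-site changes: [3, 3, 4]; total = 10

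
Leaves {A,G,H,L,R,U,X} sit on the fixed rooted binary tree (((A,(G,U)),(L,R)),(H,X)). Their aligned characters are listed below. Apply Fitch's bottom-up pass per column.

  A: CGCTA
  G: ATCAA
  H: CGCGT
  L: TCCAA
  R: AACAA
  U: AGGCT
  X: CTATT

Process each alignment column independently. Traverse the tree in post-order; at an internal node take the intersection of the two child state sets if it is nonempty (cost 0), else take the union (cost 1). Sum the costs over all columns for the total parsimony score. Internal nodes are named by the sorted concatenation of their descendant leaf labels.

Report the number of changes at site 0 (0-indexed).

GU@0: {A} ∩ {A} = {A} (intersection, +0)
AGU@0: {C} ∪ {A} = {A,C} (union, +1)
LR@0: {T} ∪ {A} = {A,T} (union, +1)
AGLRU@0: {A,C} ∩ {A,T} = {A} (intersection, +0)
HX@0: {C} ∩ {C} = {C} (intersection, +0)
AGHLRUX@0: {A} ∪ {C} = {A,C} (union, +1)
GU@1: {T} ∪ {G} = {G,T} (union, +1)
AGU@1: {G} ∩ {G,T} = {G} (intersection, +0)
LR@1: {C} ∪ {A} = {A,C} (union, +1)
AGLRU@1: {G} ∪ {A,C} = {A,C,G} (union, +1)
HX@1: {G} ∪ {T} = {G,T} (union, +1)
AGHLRUX@1: {A,C,G} ∩ {G,T} = {G} (intersection, +0)
GU@2: {C} ∪ {G} = {C,G} (union, +1)
AGU@2: {C} ∩ {C,G} = {C} (intersection, +0)
LR@2: {C} ∩ {C} = {C} (intersection, +0)
AGLRU@2: {C} ∩ {C} = {C} (intersection, +0)
HX@2: {C} ∪ {A} = {A,C} (union, +1)
AGHLRUX@2: {C} ∩ {A,C} = {C} (intersection, +0)
GU@3: {A} ∪ {C} = {A,C} (union, +1)
AGU@3: {T} ∪ {A,C} = {A,C,T} (union, +1)
LR@3: {A} ∩ {A} = {A} (intersection, +0)
AGLRU@3: {A,C,T} ∩ {A} = {A} (intersection, +0)
HX@3: {G} ∪ {T} = {G,T} (union, +1)
AGHLRUX@3: {A} ∪ {G,T} = {A,G,T} (union, +1)
GU@4: {A} ∪ {T} = {A,T} (union, +1)
AGU@4: {A} ∩ {A,T} = {A} (intersection, +0)
LR@4: {A} ∩ {A} = {A} (intersection, +0)
AGLRU@4: {A} ∩ {A} = {A} (intersection, +0)
HX@4: {T} ∩ {T} = {T} (intersection, +0)
AGHLRUX@4: {A} ∪ {T} = {A,T} (union, +1)
per-site changes: [3, 4, 2, 4, 2]; total = 15

3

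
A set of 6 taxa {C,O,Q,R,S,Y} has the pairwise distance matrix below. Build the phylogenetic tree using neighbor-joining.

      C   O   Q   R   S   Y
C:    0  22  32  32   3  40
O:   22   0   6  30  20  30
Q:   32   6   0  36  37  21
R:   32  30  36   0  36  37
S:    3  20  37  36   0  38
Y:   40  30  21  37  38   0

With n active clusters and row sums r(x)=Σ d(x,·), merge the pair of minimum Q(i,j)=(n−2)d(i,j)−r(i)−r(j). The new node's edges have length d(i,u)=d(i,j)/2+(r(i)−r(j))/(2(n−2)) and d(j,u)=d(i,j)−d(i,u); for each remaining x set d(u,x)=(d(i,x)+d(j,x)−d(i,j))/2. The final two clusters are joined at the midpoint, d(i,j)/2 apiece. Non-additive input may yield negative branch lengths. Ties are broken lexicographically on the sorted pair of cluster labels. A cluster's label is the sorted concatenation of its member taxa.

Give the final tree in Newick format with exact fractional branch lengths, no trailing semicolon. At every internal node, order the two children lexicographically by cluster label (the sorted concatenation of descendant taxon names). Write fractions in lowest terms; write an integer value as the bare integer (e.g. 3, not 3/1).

((((C:7/8,S:17/8):235/16,R:285/16):71/16,(O:5/4,Q:19/4):95/16):265/32,Y:265/32)

step 1: merge (C,S) at d=3, Q=-251; branch lengths C→7/8, S→17/8; new cluster CS
  updated: d(CS,O)=39/2, d(CS,Q)=33, d(CS,R)=65/2, d(CS,Y)=75/2
step 2: merge (O,Q) at d=6, Q=-327/2; branch lengths O→5/4, Q→19/4; new cluster OQ
  updated: d(CS,OQ)=93/4, d(OQ,R)=30, d(OQ,Y)=45/2
step 3: merge (CS,R) at d=65/2, Q=-511/4; branch lengths CS→235/16, R→285/16; new cluster CRS
  updated: d(CRS,OQ)=83/8, d(CRS,Y)=21
step 4: merge (CRS,OQ) at d=83/8, Q=-431/8; branch lengths CRS→71/16, OQ→95/16; new cluster COQRS
  updated: d(COQRS,Y)=265/16
step 5: merge (COQRS,Y) at d=265/16; branch lengths COQRS→265/32, Y→265/32; new cluster COQRSY
final tree: ((((C:7/8,S:17/8):235/16,R:285/16):71/16,(O:5/4,Q:19/4):95/16):265/32,Y:265/32)
total length: 1095/16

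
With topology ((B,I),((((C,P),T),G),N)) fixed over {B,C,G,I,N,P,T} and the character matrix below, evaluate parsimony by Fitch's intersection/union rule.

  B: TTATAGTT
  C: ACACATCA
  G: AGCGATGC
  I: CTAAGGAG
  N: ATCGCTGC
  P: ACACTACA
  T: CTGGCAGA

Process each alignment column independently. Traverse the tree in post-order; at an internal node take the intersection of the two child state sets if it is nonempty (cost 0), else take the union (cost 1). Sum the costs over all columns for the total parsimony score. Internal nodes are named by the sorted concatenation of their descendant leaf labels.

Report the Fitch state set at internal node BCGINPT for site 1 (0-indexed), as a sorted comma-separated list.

site 0, node BI: B={T} ∪ I={C} → {C,T} (+1)
site 0, node CP: C={A} ∩ P={A} → {A} (+0)
site 0, node CPT: CP={A} ∪ T={C} → {A,C} (+1)
site 0, node CGPT: CPT={A,C} ∩ G={A} → {A} (+0)
site 0, node CGNPT: CGPT={A} ∩ N={A} → {A} (+0)
site 0, node BCGINPT: BI={C,T} ∪ CGNPT={A} → {A,C,T} (+1)
site 1, node BI: B={T} ∩ I={T} → {T} (+0)
site 1, node CP: C={C} ∩ P={C} → {C} (+0)
site 1, node CPT: CP={C} ∪ T={T} → {C,T} (+1)
site 1, node CGPT: CPT={C,T} ∪ G={G} → {C,G,T} (+1)
site 1, node CGNPT: CGPT={C,G,T} ∩ N={T} → {T} (+0)
site 1, node BCGINPT: BI={T} ∩ CGNPT={T} → {T} (+0)
site 2, node BI: B={A} ∩ I={A} → {A} (+0)
site 2, node CP: C={A} ∩ P={A} → {A} (+0)
site 2, node CPT: CP={A} ∪ T={G} → {A,G} (+1)
site 2, node CGPT: CPT={A,G} ∪ G={C} → {A,C,G} (+1)
site 2, node CGNPT: CGPT={A,C,G} ∩ N={C} → {C} (+0)
site 2, node BCGINPT: BI={A} ∪ CGNPT={C} → {A,C} (+1)
site 3, node BI: B={T} ∪ I={A} → {A,T} (+1)
site 3, node CP: C={C} ∩ P={C} → {C} (+0)
site 3, node CPT: CP={C} ∪ T={G} → {C,G} (+1)
site 3, node CGPT: CPT={C,G} ∩ G={G} → {G} (+0)
site 3, node CGNPT: CGPT={G} ∩ N={G} → {G} (+0)
site 3, node BCGINPT: BI={A,T} ∪ CGNPT={G} → {A,G,T} (+1)
site 4, node BI: B={A} ∪ I={G} → {A,G} (+1)
site 4, node CP: C={A} ∪ P={T} → {A,T} (+1)
site 4, node CPT: CP={A,T} ∪ T={C} → {A,C,T} (+1)
site 4, node CGPT: CPT={A,C,T} ∩ G={A} → {A} (+0)
site 4, node CGNPT: CGPT={A} ∪ N={C} → {A,C} (+1)
site 4, node BCGINPT: BI={A,G} ∩ CGNPT={A,C} → {A} (+0)
site 5, node BI: B={G} ∩ I={G} → {G} (+0)
site 5, node CP: C={T} ∪ P={A} → {A,T} (+1)
site 5, node CPT: CP={A,T} ∩ T={A} → {A} (+0)
site 5, node CGPT: CPT={A} ∪ G={T} → {A,T} (+1)
site 5, node CGNPT: CGPT={A,T} ∩ N={T} → {T} (+0)
site 5, node BCGINPT: BI={G} ∪ CGNPT={T} → {G,T} (+1)
site 6, node BI: B={T} ∪ I={A} → {A,T} (+1)
site 6, node CP: C={C} ∩ P={C} → {C} (+0)
site 6, node CPT: CP={C} ∪ T={G} → {C,G} (+1)
site 6, node CGPT: CPT={C,G} ∩ G={G} → {G} (+0)
site 6, node CGNPT: CGPT={G} ∩ N={G} → {G} (+0)
site 6, node BCGINPT: BI={A,T} ∪ CGNPT={G} → {A,G,T} (+1)
site 7, node BI: B={T} ∪ I={G} → {G,T} (+1)
site 7, node CP: C={A} ∩ P={A} → {A} (+0)
site 7, node CPT: CP={A} ∩ T={A} → {A} (+0)
site 7, node CGPT: CPT={A} ∪ G={C} → {A,C} (+1)
site 7, node CGNPT: CGPT={A,C} ∩ N={C} → {C} (+0)
site 7, node BCGINPT: BI={G,T} ∪ CGNPT={C} → {C,G,T} (+1)
per-site changes: [3, 2, 3, 3, 4, 3, 3, 3]; total = 24

T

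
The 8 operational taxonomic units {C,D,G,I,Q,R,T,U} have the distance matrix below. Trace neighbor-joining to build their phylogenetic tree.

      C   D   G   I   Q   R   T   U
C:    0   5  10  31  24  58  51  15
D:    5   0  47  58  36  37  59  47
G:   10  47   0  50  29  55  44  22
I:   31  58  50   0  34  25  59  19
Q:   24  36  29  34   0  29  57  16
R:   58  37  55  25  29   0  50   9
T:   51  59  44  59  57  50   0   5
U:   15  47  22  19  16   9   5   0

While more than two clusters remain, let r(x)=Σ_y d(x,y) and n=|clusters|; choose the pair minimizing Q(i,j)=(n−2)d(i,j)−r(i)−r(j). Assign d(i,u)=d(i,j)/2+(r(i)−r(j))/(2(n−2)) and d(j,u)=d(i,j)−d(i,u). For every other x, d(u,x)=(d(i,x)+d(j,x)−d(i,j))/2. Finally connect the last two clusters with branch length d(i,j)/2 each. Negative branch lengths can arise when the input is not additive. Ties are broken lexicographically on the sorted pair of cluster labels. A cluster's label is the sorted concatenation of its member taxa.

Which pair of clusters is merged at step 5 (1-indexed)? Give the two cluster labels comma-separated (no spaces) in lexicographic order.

1. join C+D (d=5, Q=-453) ⇒ CD; edges |C|=-65/12, |D|=125/12
  updated: d(CD,G)=26, d(CD,I)=42, d(CD,Q)=55/2, d(CD,R)=45, d(CD,T)=105/2, d(CD,U)=57/2
2. join T+U (d=5, Q=-342) ⇒ TU; edges |T|=193/10, |U|=-143/10
  updated: d(CD,TU)=38, d(G,TU)=61/2, d(I,TU)=73/2, d(Q,TU)=34, d(R,TU)=27
3. join I+R (d=25, Q=-537/2) ⇒ IR; edges |I|=213/16, |R|=187/16
  updated: d(CD,IR)=31, d(G,IR)=40, d(IR,Q)=19, d(IR,TU)=77/4
4. join IR+TU (d=77/4, Q=-693/4) ⇒ IRTU; edges |IR|=181/24, |TU|=281/24
  updated: d(CD,IRTU)=199/8, d(G,IRTU)=205/8, d(IRTU,Q)=135/8
5. join CD+G (d=26, Q=-107) ⇒ CDG; edges |CD|=199/16, |G|=217/16
  updated: d(CDG,IRTU)=49/4, d(CDG,Q)=61/4
6. join CDG+IRTU (d=49/4, Q=-355/8) ⇒ CDGIRTU; edges |CDG|=85/16, |IRTU|=111/16
  updated: d(CDGIRTU,Q)=159/16
7. join CDGIRTU+Q (d=159/16) ⇒ CDGIQRTU; edges |CDGIRTU|=159/32, |Q|=159/32
final tree: ((((C:-65/12,D:125/12):199/16,G:217/16):85/16,((I:213/16,R:187/16):181/24,(T:193/10,U:-143/10):281/24):111/16):159/32,Q:159/32)
total length: 1639/16

CD,G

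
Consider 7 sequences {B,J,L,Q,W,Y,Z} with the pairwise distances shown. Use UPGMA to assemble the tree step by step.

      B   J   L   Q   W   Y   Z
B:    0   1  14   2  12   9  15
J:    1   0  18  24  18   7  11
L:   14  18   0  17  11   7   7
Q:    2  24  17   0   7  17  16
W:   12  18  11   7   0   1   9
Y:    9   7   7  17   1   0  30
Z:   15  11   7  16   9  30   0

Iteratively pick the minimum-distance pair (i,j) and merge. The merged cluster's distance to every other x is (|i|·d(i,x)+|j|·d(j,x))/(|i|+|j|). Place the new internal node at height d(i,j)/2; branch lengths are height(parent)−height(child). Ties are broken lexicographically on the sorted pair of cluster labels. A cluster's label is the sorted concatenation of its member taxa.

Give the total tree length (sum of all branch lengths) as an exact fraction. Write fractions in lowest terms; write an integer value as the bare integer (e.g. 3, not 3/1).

iteration 1: select B,J (d=1); attach at lengths (1/2, 1/2); label the merged cluster BJ
  updated: d(BJ,L)=16, d(BJ,Q)=13, d(BJ,W)=15, d(BJ,Y)=8, d(BJ,Z)=13
iteration 2: select W,Y (d=1); attach at lengths (1/2, 1/2); label the merged cluster WY
  updated: d(BJ,WY)=23/2, d(L,WY)=9, d(Q,WY)=12, d(WY,Z)=39/2
iteration 3: select L,Z (d=7); attach at lengths (7/2, 7/2); label the merged cluster LZ
  updated: d(BJ,LZ)=29/2, d(LZ,Q)=33/2, d(LZ,WY)=57/4
iteration 4: select BJ,WY (d=23/2); attach at lengths (21/4, 21/4); label the merged cluster BJWY
  updated: d(BJWY,LZ)=115/8, d(BJWY,Q)=25/2
iteration 5: select BJWY,Q (d=25/2); attach at lengths (1/2, 25/4); label the merged cluster BJQWY
  updated: d(BJQWY,LZ)=74/5
iteration 6: select BJQWY,LZ (d=74/5); attach at lengths (23/20, 39/10); label the merged cluster BJLQWYZ
final tree: ((((B:1/2,J:1/2):21/4,(W:1/2,Y:1/2):21/4):1/2,Q:25/4):23/20,(L:7/2,Z:7/2):39/10)
total length: 313/10

313/10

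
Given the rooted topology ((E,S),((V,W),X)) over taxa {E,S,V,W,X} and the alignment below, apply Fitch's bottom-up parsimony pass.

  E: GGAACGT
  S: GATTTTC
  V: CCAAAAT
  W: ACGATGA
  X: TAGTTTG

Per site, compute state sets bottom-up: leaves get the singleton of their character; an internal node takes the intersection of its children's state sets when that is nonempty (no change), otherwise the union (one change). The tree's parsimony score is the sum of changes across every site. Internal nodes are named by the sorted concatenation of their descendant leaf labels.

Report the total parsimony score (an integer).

ES@0: {G} ∩ {G} = {G} (intersection, +0)
VW@0: {C} ∪ {A} = {A,C} (union, +1)
VWX@0: {A,C} ∪ {T} = {A,C,T} (union, +1)
ESVWX@0: {G} ∪ {A,C,T} = {A,C,G,T} (union, +1)
ES@1: {G} ∪ {A} = {A,G} (union, +1)
VW@1: {C} ∩ {C} = {C} (intersection, +0)
VWX@1: {C} ∪ {A} = {A,C} (union, +1)
ESVWX@1: {A,G} ∩ {A,C} = {A} (intersection, +0)
ES@2: {A} ∪ {T} = {A,T} (union, +1)
VW@2: {A} ∪ {G} = {A,G} (union, +1)
VWX@2: {A,G} ∩ {G} = {G} (intersection, +0)
ESVWX@2: {A,T} ∪ {G} = {A,G,T} (union, +1)
ES@3: {A} ∪ {T} = {A,T} (union, +1)
VW@3: {A} ∩ {A} = {A} (intersection, +0)
VWX@3: {A} ∪ {T} = {A,T} (union, +1)
ESVWX@3: {A,T} ∩ {A,T} = {A,T} (intersection, +0)
ES@4: {C} ∪ {T} = {C,T} (union, +1)
VW@4: {A} ∪ {T} = {A,T} (union, +1)
VWX@4: {A,T} ∩ {T} = {T} (intersection, +0)
ESVWX@4: {C,T} ∩ {T} = {T} (intersection, +0)
ES@5: {G} ∪ {T} = {G,T} (union, +1)
VW@5: {A} ∪ {G} = {A,G} (union, +1)
VWX@5: {A,G} ∪ {T} = {A,G,T} (union, +1)
ESVWX@5: {G,T} ∩ {A,G,T} = {G,T} (intersection, +0)
ES@6: {T} ∪ {C} = {C,T} (union, +1)
VW@6: {T} ∪ {A} = {A,T} (union, +1)
VWX@6: {A,T} ∪ {G} = {A,G,T} (union, +1)
ESVWX@6: {C,T} ∩ {A,G,T} = {T} (intersection, +0)
per-site changes: [3, 2, 3, 2, 2, 3, 3]; total = 18

18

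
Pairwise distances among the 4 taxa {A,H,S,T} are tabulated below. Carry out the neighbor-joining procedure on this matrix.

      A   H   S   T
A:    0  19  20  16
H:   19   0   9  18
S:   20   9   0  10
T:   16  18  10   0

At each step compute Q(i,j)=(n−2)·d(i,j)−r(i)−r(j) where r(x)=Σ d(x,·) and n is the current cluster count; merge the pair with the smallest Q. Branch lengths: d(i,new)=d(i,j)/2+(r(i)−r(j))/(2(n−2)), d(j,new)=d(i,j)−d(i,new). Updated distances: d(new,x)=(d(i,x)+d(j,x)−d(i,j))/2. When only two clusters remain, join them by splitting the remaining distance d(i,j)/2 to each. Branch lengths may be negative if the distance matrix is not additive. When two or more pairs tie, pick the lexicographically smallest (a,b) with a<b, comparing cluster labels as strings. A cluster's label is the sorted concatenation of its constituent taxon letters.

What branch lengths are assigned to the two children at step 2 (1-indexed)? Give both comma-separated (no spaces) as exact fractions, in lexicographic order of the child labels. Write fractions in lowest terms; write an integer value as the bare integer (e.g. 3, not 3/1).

17/4,25/4

step 1: merge (A,T) at d=16, Q=-67; branch lengths A→43/4, T→21/4; new cluster AT
  updated: d(AT,H)=21/2, d(AT,S)=7
step 2: merge (AT,H) at d=21/2, Q=-53/2; branch lengths AT→17/4, H→25/4; new cluster AHT
  updated: d(AHT,S)=11/4
step 3: merge (AHT,S) at d=11/4; branch lengths AHT→11/8, S→11/8; new cluster AHST
final tree: (((A:43/4,T:21/4):17/4,H:25/4):11/8,S:11/8)
total length: 117/4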